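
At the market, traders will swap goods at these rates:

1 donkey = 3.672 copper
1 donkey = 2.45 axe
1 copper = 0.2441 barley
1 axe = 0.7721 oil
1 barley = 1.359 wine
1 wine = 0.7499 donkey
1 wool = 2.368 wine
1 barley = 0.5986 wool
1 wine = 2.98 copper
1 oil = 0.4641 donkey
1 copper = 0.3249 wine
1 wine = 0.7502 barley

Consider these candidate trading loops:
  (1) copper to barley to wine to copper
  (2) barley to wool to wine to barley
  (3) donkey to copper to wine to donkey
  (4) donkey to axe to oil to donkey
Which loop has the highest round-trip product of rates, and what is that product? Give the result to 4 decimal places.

1.0634

(1) 0.2441 × 1.359 × 2.98 = 0.98856
(2) 0.5986 × 2.368 × 0.7502 = 1.06340
(3) 3.672 × 0.3249 × 0.7499 = 0.89466
(4) 2.45 × 0.7721 × 0.4641 = 0.87791
Highest is cycle (2) at 1.0634 (>1, arbitrage).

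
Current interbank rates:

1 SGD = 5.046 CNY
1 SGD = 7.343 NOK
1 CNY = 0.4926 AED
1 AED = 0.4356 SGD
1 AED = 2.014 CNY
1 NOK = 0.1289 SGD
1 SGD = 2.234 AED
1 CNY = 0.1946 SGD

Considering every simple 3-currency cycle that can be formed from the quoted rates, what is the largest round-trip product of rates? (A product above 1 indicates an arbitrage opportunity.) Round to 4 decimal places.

SGD→CNY→AED→SGD: 5.046 × 0.4926 × 0.4356 = 1.08275
SGD→AED→CNY→SGD: 2.234 × 2.014 × 0.1946 = 0.87556
Maximum is SGD→CNY→AED→SGD at 1.0828; arbitrage exists.

1.0828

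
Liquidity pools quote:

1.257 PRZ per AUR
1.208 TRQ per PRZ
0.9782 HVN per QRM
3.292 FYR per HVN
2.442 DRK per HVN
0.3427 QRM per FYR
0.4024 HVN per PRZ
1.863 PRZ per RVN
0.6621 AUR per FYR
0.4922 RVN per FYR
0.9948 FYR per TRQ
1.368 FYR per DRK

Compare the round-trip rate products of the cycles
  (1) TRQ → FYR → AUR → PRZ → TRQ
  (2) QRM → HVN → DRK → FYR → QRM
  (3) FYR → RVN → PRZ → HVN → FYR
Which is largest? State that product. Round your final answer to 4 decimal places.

1.2147

(1) 0.9948 × 0.6621 × 1.257 × 1.208 = 1.00014
(2) 0.9782 × 2.442 × 1.368 × 0.3427 = 1.11989
(3) 0.4922 × 1.863 × 0.4024 × 3.292 = 1.21471
Highest is cycle (3) at 1.2147 (>1, arbitrage).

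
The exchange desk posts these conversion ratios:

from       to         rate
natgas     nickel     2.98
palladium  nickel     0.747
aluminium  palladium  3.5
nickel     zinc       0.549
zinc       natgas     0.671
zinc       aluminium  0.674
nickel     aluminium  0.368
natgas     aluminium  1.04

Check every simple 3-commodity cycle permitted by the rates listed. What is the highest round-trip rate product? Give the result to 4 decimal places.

nickel→zinc→natgas→nickel: 0.549 × 0.671 × 2.98 = 1.09777
nickel→aluminium→palladium→nickel: 0.368 × 3.5 × 0.747 = 0.96214
Maximum is nickel→zinc→natgas→nickel at 1.0978; arbitrage exists.

1.0978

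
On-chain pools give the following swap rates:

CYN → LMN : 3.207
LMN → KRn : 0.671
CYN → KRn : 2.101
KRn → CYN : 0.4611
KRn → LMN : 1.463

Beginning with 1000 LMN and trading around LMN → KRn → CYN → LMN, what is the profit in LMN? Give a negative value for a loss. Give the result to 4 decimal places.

-7.7603

1000 LMN × 0.671 = 671 KRn
671 KRn × 0.4611 = 309.3981 CYN
309.3981 CYN × 3.207 = 992.2397067 LMN
Net change: 992.2397067 − 1000 = -7.7602933 LMN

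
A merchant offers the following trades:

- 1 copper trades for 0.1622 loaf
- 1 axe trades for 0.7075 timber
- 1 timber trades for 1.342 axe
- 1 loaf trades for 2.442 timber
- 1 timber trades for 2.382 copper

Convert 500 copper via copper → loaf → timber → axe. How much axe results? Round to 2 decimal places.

265.78

500 copper × 0.1622 = 81.1 loaf
81.1 loaf × 2.442 = 198.0462 timber
198.0462 timber × 1.342 = 265.7780004 axe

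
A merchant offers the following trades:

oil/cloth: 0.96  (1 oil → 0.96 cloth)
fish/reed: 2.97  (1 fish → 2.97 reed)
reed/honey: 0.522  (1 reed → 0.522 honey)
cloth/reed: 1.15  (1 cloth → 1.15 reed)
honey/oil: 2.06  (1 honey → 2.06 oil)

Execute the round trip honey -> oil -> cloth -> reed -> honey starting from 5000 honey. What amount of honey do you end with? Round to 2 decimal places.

5000 honey × 2.06 = 10300 oil
10300 oil × 0.96 = 9888 cloth
9888 cloth × 1.15 = 11371.2 reed
11371.2 reed × 0.522 = 5935.7664 honey

5935.77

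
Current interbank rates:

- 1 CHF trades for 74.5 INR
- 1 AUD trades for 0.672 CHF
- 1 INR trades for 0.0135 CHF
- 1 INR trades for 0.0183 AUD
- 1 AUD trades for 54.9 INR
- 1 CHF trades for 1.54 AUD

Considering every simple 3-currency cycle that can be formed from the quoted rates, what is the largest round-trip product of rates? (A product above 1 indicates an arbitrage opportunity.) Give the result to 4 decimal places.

1.1414

CHF→AUD→INR→CHF: 1.54 × 54.9 × 0.0135 = 1.14137
CHF→INR→AUD→CHF: 74.5 × 0.0183 × 0.672 = 0.91617
Maximum is CHF→AUD→INR→CHF at 1.1414; arbitrage exists.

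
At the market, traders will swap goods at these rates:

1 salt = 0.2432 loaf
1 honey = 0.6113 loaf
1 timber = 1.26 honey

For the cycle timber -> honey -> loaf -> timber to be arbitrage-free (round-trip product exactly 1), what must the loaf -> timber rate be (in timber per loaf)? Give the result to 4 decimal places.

1.2983

Known legs of the cycle: 1.26 × 0.6113 = 0.770238
For no arbitrage the full-cycle product must be 1, so the missing rate is 1 / 0.770238 ≈ 1.298300.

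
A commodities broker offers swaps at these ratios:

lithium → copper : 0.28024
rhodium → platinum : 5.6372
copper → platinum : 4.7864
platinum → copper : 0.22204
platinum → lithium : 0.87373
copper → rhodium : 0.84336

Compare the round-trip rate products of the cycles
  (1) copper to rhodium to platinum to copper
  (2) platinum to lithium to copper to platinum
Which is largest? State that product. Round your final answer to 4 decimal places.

1.1720

(1) 0.84336 × 5.6372 × 0.22204 = 1.05562
(2) 0.87373 × 0.28024 × 4.7864 = 1.17197
Highest is cycle (2) at 1.1720 (>1, arbitrage).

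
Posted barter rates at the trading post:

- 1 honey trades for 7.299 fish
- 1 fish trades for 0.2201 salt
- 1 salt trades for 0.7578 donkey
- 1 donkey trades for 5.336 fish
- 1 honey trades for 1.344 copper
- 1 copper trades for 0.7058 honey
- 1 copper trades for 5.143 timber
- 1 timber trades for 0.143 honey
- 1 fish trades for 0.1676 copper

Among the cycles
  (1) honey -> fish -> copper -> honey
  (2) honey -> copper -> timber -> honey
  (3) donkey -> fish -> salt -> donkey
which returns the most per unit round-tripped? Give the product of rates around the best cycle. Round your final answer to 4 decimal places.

0.9884

(1) 7.299 × 0.1676 × 0.7058 = 0.86341
(2) 1.344 × 5.143 × 0.143 = 0.98844
(3) 5.336 × 0.2201 × 0.7578 = 0.89000
Highest is cycle (2) at 0.9884 (≤1, no arbitrage).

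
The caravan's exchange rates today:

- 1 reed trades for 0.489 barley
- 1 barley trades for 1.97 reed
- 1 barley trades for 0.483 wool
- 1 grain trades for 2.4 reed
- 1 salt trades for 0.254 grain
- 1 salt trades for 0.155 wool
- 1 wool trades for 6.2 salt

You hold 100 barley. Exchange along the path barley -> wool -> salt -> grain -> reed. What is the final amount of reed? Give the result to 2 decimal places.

100 barley × 0.483 = 48.3 wool
48.3 wool × 6.2 = 299.46 salt
299.46 salt × 0.254 = 76.06284 grain
76.06284 grain × 2.4 = 182.550816 reed

182.55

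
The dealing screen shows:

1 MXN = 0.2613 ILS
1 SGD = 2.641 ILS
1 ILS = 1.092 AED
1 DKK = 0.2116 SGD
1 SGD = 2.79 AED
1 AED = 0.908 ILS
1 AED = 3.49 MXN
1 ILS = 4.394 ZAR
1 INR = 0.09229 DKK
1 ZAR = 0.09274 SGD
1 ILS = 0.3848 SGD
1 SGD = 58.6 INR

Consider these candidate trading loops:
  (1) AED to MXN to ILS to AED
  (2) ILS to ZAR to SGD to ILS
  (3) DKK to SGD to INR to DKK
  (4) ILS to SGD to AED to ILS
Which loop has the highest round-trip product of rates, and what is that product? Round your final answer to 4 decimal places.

1.1444

(1) 3.49 × 0.2613 × 1.092 = 0.99584
(2) 4.394 × 0.09274 × 2.641 = 1.07621
(3) 0.2116 × 58.6 × 0.09229 = 1.14437
(4) 0.3848 × 2.79 × 0.908 = 0.97482
Highest is cycle (3) at 1.1444 (>1, arbitrage).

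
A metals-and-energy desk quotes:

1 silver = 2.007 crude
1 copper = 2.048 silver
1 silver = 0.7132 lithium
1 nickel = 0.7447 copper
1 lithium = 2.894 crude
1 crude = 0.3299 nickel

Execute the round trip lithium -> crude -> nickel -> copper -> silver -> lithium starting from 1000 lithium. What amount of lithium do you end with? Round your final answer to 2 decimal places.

1000 lithium × 2.894 = 2894 crude
2894 crude × 0.3299 = 954.7306 nickel
954.7306 nickel × 0.7447 = 710.98787782 copper
710.98787782 copper × 2.048 = 1456.10317377536 silver
1456.10317377536 silver × 0.7132 = 1038.492783536586752 lithium

1038.49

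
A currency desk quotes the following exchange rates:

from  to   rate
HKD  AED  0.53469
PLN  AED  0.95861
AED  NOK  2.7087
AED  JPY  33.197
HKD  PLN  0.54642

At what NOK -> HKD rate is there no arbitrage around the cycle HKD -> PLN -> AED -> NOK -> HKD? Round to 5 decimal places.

Known legs of the cycle: 0.54642 × 0.95861 × 2.7087 = 1.41882701772294
For no arbitrage the full-cycle product must be 1, so the missing rate is 1 / 1.41882701772294 ≈ 0.7048076.

0.70481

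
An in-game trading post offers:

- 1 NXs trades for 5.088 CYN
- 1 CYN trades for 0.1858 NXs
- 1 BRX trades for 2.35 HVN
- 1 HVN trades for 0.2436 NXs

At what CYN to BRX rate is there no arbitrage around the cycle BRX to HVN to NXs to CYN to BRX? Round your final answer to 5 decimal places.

Known legs of the cycle: 2.35 × 0.2436 × 5.088 = 2.91267648
For no arbitrage the full-cycle product must be 1, so the missing rate is 1 / 2.91267648 ≈ 0.3433268.

0.34333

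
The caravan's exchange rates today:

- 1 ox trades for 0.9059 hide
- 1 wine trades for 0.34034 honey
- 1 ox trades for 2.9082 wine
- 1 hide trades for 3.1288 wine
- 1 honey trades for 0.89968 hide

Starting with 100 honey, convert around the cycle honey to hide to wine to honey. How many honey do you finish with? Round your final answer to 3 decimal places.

95.803

100 honey × 0.89968 = 89.968 hide
89.968 hide × 3.1288 = 281.4918784 wine
281.4918784 wine × 0.34034 = 95.802945894656 honey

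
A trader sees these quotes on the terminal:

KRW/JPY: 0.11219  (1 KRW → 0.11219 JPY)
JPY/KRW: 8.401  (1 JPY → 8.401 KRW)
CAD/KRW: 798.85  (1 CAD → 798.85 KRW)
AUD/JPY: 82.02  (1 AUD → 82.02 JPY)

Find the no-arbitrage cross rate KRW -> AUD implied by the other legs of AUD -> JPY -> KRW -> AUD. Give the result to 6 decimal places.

0.001451

Known legs of the cycle: 82.02 × 8.401 = 689.05002
For no arbitrage the full-cycle product must be 1, so the missing rate is 1 / 689.05002 ≈ 0.00145127.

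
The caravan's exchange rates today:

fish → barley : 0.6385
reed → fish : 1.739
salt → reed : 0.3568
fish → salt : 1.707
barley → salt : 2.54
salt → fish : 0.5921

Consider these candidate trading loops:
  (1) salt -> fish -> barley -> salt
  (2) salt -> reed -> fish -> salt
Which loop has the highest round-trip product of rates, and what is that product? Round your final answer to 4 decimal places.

1.0592

(1) 0.5921 × 0.6385 × 2.54 = 0.96026
(2) 0.3568 × 1.739 × 1.707 = 1.05915
Highest is cycle (2) at 1.0592 (>1, arbitrage).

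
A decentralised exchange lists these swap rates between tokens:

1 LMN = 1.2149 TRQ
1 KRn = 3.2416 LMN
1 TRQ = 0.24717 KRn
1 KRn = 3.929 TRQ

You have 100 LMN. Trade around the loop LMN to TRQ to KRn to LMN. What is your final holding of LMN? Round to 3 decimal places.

97.341

100 LMN × 1.2149 = 121.49 TRQ
121.49 TRQ × 0.24717 = 30.0286833 KRn
30.0286833 KRn × 3.2416 = 97.34097978528 LMN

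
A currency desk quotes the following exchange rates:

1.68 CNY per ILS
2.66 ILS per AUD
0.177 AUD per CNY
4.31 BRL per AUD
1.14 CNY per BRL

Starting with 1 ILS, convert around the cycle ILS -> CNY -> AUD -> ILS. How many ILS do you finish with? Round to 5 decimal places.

1 ILS × 1.68 = 1.68 CNY
1.68 CNY × 0.177 = 0.29736 AUD
0.29736 AUD × 2.66 = 0.7909776 ILS

0.79098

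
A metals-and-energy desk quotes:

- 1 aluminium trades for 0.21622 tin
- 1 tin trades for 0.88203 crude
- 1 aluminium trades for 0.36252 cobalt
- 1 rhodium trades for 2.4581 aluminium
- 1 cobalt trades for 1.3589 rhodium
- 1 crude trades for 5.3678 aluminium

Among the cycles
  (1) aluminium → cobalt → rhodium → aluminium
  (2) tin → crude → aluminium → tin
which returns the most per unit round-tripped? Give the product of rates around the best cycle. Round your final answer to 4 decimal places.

1.2109

(1) 0.36252 × 1.3589 × 2.4581 = 1.21093
(2) 0.88203 × 5.3678 × 0.21622 = 1.02371
Highest is cycle (1) at 1.2109 (>1, arbitrage).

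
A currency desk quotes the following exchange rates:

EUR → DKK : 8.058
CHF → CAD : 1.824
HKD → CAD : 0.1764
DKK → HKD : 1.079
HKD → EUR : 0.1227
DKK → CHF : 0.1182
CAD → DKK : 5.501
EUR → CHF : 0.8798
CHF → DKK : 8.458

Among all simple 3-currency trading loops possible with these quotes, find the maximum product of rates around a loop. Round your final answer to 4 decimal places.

1.1860

CAD→DKK→CHF→CAD: 5.501 × 0.1182 × 1.824 = 1.18600
EUR→DKK→HKD→EUR: 8.058 × 1.079 × 0.1227 = 1.06683
CAD→DKK→HKD→CAD: 5.501 × 1.079 × 0.1764 = 1.04704
Maximum is CAD→DKK→CHF→CAD at 1.1860; arbitrage exists.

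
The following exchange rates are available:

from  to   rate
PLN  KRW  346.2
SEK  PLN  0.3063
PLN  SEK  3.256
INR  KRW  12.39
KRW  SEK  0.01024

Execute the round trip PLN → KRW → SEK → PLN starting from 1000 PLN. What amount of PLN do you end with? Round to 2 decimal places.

1085.86

1000 PLN × 346.2 = 346200 KRW
346200 KRW × 0.01024 = 3545.088 SEK
3545.088 SEK × 0.3063 = 1085.8604544 PLN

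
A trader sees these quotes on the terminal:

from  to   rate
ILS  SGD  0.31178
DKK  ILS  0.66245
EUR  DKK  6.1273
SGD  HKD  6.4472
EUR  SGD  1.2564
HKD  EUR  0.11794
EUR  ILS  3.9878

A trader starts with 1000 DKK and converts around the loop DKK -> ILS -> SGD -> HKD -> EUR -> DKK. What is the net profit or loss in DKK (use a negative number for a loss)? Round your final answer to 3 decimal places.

1000 DKK × 0.66245 = 662.45 ILS
662.45 ILS × 0.31178 = 206.538661 SGD
206.538661 SGD × 6.4472 = 1331.5960551992 HKD
1331.5960551992 HKD × 0.11794 = 157.048438750193648 EUR
157.048438750193648 EUR × 6.1273 = 962.2828987540615393904 DKK
Net change: 962.2828987540615393904 − 1000 = -37.7171012459384606096 DKK

-37.717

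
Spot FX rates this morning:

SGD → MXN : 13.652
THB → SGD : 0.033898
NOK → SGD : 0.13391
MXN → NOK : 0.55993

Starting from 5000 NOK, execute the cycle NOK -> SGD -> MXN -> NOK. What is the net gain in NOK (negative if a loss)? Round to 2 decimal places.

5000 NOK × 0.13391 = 669.55 SGD
669.55 SGD × 13.652 = 9140.6966 MXN
9140.6966 MXN × 0.55993 = 5118.150247238 NOK
Net change: 5118.150247238 − 5000 = 118.150247238 NOK

118.15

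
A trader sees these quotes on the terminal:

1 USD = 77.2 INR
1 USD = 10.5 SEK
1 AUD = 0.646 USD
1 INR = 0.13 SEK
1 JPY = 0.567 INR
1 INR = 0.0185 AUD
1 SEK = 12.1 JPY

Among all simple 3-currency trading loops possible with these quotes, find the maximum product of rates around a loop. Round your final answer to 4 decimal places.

INR→AUD→USD→INR: 0.0185 × 0.646 × 77.2 = 0.92262
INR→SEK→JPY→INR: 0.13 × 12.1 × 0.567 = 0.89189
Maximum is INR→AUD→USD→INR at 0.9226; no arbitrage — every cycle loses value.

0.9226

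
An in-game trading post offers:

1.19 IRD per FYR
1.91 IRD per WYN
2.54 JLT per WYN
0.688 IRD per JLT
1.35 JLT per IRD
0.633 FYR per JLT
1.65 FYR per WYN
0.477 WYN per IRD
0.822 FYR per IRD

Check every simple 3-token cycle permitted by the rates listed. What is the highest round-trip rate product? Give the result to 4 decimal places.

JLT→FYR→IRD→JLT: 0.633 × 1.19 × 1.35 = 1.01691
WYN→FYR→IRD→WYN: 1.65 × 1.19 × 0.477 = 0.93659
JLT→IRD→WYN→JLT: 0.688 × 0.477 × 2.54 = 0.83357
Maximum is JLT→FYR→IRD→JLT at 1.0169; arbitrage exists.

1.0169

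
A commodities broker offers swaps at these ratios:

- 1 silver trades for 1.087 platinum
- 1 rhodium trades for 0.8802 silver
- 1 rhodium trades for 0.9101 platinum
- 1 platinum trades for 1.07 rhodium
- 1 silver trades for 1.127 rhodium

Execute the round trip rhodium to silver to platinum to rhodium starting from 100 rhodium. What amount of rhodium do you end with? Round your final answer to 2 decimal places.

100 rhodium × 0.8802 = 88.02 silver
88.02 silver × 1.087 = 95.67774 platinum
95.67774 platinum × 1.07 = 102.3751818 rhodium

102.38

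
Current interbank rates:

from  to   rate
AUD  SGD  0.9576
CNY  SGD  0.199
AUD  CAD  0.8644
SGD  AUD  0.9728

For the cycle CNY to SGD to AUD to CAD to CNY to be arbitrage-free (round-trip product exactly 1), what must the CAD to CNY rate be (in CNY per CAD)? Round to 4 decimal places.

Known legs of the cycle: 0.199 × 0.9728 × 0.8644 = 0.16733677568
For no arbitrage the full-cycle product must be 1, so the missing rate is 1 / 0.16733677568 ≈ 5.975973.

5.9760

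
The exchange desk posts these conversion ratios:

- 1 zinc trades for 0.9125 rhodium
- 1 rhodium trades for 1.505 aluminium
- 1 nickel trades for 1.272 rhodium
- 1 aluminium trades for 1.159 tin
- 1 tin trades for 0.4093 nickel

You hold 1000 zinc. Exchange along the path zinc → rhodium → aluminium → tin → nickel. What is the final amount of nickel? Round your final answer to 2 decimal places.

1000 zinc × 0.9125 = 912.5 rhodium
912.5 rhodium × 1.505 = 1373.3125 aluminium
1373.3125 aluminium × 1.159 = 1591.6691875 tin
1591.6691875 tin × 0.4093 = 651.47019844375 nickel

651.47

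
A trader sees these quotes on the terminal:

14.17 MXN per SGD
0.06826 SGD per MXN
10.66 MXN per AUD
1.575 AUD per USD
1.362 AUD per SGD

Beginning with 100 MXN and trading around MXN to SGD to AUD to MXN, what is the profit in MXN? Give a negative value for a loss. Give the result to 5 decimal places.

100 MXN × 0.06826 = 6.826 SGD
6.826 SGD × 1.362 = 9.297012 AUD
9.297012 AUD × 10.66 = 99.10614792 MXN
Net change: 99.10614792 − 100 = -0.89385208 MXN

-0.89385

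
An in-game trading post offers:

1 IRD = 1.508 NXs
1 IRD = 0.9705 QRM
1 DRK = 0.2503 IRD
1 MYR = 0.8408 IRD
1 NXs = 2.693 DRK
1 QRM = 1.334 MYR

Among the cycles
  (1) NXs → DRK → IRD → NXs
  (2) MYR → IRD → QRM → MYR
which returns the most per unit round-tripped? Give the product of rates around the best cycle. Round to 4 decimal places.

(1) 2.693 × 0.2503 × 1.508 = 1.01648
(2) 0.8408 × 0.9705 × 1.334 = 1.08854
Highest is cycle (2) at 1.0885 (>1, arbitrage).

1.0885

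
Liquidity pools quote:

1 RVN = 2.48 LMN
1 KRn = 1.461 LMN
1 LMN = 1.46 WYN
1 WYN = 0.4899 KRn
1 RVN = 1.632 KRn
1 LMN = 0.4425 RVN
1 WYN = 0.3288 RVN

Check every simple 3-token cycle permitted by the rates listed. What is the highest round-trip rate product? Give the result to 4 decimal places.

WYN→RVN→LMN→WYN: 0.3288 × 2.48 × 1.46 = 1.19052
KRn→LMN→RVN→KRn: 1.461 × 0.4425 × 1.632 = 1.05508
WYN→KRn→LMN→WYN: 0.4899 × 1.461 × 1.46 = 1.04499
Maximum is WYN→RVN→LMN→WYN at 1.1905; arbitrage exists.

1.1905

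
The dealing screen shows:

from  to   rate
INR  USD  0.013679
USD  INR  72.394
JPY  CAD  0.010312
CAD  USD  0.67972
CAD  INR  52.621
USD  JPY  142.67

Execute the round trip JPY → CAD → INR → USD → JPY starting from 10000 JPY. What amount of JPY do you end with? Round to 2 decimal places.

10000 JPY × 0.010312 = 103.12 CAD
103.12 CAD × 52.621 = 5426.27752 INR
5426.27752 INR × 0.013679 = 74.22605019608 USD
74.22605019608 USD × 142.67 = 10589.8305814747336 JPY

10589.83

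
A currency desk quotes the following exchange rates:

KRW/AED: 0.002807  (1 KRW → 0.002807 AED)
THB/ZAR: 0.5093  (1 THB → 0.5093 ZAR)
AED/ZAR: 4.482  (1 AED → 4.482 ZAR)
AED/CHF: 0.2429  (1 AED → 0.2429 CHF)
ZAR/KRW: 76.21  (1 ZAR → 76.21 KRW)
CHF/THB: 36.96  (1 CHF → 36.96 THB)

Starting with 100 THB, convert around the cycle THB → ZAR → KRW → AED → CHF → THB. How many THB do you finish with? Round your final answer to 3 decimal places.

97.811

100 THB × 0.5093 = 50.93 ZAR
50.93 ZAR × 76.21 = 3881.3753 KRW
3881.3753 KRW × 0.002807 = 10.8950204671 AED
10.8950204671 AED × 0.2429 = 2.64640047145859 CHF
2.64640047145859 CHF × 36.96 = 97.8109614251094864 THB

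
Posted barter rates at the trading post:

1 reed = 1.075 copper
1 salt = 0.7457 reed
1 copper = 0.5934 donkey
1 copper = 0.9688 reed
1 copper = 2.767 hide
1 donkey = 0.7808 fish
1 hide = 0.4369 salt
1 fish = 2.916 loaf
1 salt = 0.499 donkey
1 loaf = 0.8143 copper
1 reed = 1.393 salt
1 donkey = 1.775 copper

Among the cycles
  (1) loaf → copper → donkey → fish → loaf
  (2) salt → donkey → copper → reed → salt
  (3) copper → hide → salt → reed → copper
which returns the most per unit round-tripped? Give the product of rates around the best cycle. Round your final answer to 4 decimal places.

1.1953

(1) 0.8143 × 0.5934 × 0.7808 × 2.916 = 1.10017
(2) 0.499 × 1.775 × 0.9688 × 1.393 = 1.19532
(3) 2.767 × 0.4369 × 0.7457 × 1.075 = 0.96909
Highest is cycle (2) at 1.1953 (>1, arbitrage).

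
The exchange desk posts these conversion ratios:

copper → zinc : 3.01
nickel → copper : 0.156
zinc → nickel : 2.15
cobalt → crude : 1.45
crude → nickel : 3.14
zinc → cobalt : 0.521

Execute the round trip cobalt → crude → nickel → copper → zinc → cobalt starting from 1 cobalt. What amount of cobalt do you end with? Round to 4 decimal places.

1.1138

1 cobalt × 1.45 = 1.45 crude
1.45 crude × 3.14 = 4.553 nickel
4.553 nickel × 0.156 = 0.710268 copper
0.710268 copper × 3.01 = 2.13790668 zinc
2.13790668 zinc × 0.521 = 1.11384938028 cobalt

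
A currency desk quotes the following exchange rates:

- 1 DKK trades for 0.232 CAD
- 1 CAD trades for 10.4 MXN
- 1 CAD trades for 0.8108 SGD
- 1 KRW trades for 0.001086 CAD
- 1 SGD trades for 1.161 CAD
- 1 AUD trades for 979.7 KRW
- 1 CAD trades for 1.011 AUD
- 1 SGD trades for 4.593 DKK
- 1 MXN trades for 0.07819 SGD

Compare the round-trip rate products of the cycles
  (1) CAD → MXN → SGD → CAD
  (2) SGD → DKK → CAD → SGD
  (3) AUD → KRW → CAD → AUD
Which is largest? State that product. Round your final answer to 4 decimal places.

(1) 10.4 × 0.07819 × 1.161 = 0.94410
(2) 4.593 × 0.232 × 0.8108 = 0.86397
(3) 979.7 × 0.001086 × 1.011 = 1.07566
Highest is cycle (3) at 1.0757 (>1, arbitrage).

1.0757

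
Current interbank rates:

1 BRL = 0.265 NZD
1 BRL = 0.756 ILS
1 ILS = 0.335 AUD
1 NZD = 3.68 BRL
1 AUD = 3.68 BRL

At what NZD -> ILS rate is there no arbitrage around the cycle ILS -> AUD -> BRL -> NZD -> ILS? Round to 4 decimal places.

3.0610

Known legs of the cycle: 0.335 × 3.68 × 0.265 = 0.326692
For no arbitrage the full-cycle product must be 1, so the missing rate is 1 / 0.326692 ≈ 3.060987.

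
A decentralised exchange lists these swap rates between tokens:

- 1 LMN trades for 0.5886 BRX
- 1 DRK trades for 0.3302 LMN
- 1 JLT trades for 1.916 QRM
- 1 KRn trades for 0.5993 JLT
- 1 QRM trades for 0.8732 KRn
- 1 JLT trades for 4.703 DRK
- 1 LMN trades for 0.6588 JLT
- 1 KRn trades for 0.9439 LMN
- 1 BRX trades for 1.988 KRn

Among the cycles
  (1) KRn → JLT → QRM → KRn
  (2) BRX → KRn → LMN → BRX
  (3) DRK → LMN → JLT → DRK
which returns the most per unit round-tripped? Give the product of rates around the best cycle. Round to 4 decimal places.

(1) 0.5993 × 1.916 × 0.8732 = 1.00266
(2) 1.988 × 0.9439 × 0.5886 = 1.10449
(3) 0.3302 × 0.6588 × 4.703 = 1.02307
Highest is cycle (2) at 1.1045 (>1, arbitrage).

1.1045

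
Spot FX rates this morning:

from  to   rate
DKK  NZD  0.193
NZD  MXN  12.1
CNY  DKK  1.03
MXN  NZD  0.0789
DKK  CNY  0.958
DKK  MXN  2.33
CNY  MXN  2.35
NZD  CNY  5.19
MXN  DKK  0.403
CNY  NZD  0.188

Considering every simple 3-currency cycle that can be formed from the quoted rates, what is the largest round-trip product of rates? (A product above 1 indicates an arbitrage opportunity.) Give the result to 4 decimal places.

1.0317

DKK→NZD→CNY→DKK: 0.193 × 5.19 × 1.03 = 1.03172
MXN→NZD→CNY→MXN: 0.0789 × 5.19 × 2.35 = 0.96230
MXN→DKK→NZD→MXN: 0.403 × 0.193 × 12.1 = 0.94113
MXN→DKK→CNY→MXN: 0.403 × 0.958 × 2.35 = 0.90727
Maximum is DKK→NZD→CNY→DKK at 1.0317; arbitrage exists.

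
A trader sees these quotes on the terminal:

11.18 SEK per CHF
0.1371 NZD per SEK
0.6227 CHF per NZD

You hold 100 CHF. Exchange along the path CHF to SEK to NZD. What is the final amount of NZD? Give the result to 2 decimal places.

153.28

100 CHF × 11.18 = 1118 SEK
1118 SEK × 0.1371 = 153.2778 NZD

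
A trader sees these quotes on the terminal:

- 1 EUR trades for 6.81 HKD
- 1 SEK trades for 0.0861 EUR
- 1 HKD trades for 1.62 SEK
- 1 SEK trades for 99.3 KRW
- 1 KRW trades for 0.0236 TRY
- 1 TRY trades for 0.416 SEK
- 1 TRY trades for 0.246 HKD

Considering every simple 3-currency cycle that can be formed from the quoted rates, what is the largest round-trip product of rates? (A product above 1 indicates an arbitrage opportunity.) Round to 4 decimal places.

0.9749

KRW→TRY→SEK→KRW: 0.0236 × 0.416 × 99.3 = 0.97489
SEK→EUR→HKD→SEK: 0.0861 × 6.81 × 1.62 = 0.94987
Maximum is KRW→TRY→SEK→KRW at 0.9749; no arbitrage — every cycle loses value.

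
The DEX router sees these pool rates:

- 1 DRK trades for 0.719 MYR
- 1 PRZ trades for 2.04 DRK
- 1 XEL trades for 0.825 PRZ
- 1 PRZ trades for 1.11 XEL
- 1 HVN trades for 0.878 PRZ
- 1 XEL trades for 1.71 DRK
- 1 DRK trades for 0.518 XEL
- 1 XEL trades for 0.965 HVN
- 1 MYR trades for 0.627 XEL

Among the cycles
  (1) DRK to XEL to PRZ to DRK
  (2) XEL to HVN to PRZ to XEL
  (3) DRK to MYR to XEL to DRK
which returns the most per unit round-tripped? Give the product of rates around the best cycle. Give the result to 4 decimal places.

0.9405

(1) 0.518 × 0.825 × 2.04 = 0.87179
(2) 0.965 × 0.878 × 1.11 = 0.94047
(3) 0.719 × 0.627 × 1.71 = 0.77089
Highest is cycle (2) at 0.9405 (≤1, no arbitrage).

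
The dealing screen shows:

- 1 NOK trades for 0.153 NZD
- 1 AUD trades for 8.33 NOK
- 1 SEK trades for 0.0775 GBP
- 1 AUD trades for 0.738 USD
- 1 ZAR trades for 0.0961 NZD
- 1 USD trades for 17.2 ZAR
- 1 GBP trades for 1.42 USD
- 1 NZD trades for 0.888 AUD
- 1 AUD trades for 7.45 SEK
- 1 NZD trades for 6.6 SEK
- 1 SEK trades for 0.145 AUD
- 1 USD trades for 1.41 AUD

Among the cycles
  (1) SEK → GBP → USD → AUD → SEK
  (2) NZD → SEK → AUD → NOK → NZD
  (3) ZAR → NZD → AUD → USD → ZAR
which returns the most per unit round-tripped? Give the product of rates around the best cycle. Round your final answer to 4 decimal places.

1.2197

(1) 0.0775 × 1.42 × 1.41 × 7.45 = 1.15602
(2) 6.6 × 0.145 × 8.33 × 0.153 = 1.21969
(3) 0.0961 × 0.888 × 0.738 × 17.2 = 1.08323
Highest is cycle (2) at 1.2197 (>1, arbitrage).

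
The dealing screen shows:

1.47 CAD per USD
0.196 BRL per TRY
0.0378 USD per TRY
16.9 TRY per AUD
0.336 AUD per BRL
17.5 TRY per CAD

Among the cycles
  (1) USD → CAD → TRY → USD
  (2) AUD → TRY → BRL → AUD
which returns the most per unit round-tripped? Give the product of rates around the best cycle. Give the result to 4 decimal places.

1.1130

(1) 1.47 × 17.5 × 0.0378 = 0.97241
(2) 16.9 × 0.196 × 0.336 = 1.11297
Highest is cycle (2) at 1.1130 (>1, arbitrage).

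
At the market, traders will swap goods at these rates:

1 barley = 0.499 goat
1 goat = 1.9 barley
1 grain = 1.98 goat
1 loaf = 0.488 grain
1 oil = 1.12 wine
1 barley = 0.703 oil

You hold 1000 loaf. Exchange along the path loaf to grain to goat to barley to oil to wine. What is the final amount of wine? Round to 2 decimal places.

1445.48

1000 loaf × 0.488 = 488 grain
488 grain × 1.98 = 966.24 goat
966.24 goat × 1.9 = 1835.856 barley
1835.856 barley × 0.703 = 1290.606768 oil
1290.606768 oil × 1.12 = 1445.47958016 wine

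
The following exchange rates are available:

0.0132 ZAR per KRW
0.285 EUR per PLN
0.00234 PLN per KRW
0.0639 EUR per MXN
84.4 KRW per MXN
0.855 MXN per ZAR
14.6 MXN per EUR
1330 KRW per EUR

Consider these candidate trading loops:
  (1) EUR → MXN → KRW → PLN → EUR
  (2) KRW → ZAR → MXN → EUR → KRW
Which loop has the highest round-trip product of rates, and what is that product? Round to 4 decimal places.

(1) 14.6 × 84.4 × 0.00234 × 0.285 = 0.82178
(2) 0.0132 × 0.855 × 0.0639 × 1330 = 0.95916
Highest is cycle (2) at 0.9592 (≤1, no arbitrage).

0.9592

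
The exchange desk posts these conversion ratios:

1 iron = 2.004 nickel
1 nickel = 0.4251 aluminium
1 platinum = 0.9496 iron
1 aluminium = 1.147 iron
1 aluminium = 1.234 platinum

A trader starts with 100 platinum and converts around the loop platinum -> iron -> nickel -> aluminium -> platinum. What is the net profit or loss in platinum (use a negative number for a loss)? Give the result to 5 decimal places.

100 platinum × 0.9496 = 94.96 iron
94.96 iron × 2.004 = 190.29984 nickel
190.29984 nickel × 0.4251 = 80.896461984 aluminium
80.896461984 aluminium × 1.234 = 99.826234088256 platinum
Net change: 99.826234088256 − 100 = -0.173765911744 platinum

-0.17377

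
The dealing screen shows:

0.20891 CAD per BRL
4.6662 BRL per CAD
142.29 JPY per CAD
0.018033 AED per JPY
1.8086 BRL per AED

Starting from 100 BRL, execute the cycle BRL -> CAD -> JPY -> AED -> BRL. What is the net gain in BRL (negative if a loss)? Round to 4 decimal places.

-3.0508

100 BRL × 0.20891 = 20.891 CAD
20.891 CAD × 142.29 = 2972.58039 JPY
2972.58039 JPY × 0.018033 = 53.60454217287 AED
53.60454217287 AED × 1.8086 = 96.949174973852682 BRL
Net change: 96.949174973852682 − 100 = -3.050825026147318 BRL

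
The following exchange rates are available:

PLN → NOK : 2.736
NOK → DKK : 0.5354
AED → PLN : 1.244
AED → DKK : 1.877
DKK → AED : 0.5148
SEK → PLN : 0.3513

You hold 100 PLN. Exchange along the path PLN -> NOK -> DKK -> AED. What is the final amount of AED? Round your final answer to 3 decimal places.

75.411

100 PLN × 2.736 = 273.6 NOK
273.6 NOK × 0.5354 = 146.48544 DKK
146.48544 DKK × 0.5148 = 75.410704512 AED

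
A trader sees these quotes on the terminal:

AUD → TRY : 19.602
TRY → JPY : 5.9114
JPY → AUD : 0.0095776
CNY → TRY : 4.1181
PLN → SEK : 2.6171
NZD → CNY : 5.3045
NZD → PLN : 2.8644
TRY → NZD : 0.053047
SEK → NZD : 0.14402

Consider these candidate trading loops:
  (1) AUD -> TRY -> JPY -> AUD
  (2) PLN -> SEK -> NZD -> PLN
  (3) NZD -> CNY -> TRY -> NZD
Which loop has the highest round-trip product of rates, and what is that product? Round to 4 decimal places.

1.1588

(1) 19.602 × 5.9114 × 0.0095776 = 1.10981
(2) 2.6171 × 0.14402 × 2.8644 = 1.07963
(3) 5.3045 × 4.1181 × 0.053047 = 1.15878
Highest is cycle (3) at 1.1588 (>1, arbitrage).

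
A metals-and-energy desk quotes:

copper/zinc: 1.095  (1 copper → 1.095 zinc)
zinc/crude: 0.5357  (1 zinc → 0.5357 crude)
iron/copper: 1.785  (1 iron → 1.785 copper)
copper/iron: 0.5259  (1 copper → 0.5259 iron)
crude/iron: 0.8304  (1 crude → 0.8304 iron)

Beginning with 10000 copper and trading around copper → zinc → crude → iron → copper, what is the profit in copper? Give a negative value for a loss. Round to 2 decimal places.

-1305.17

10000 copper × 1.095 = 10950 zinc
10950 zinc × 0.5357 = 5865.915 crude
5865.915 crude × 0.8304 = 4871.055816 iron
4871.055816 iron × 1.785 = 8694.83463156 copper
Net change: 8694.83463156 − 10000 = -1305.16536844 copper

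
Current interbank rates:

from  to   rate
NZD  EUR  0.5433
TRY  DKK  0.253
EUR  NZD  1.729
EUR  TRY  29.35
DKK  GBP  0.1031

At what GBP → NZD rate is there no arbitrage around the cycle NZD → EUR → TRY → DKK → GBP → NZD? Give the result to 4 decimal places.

Known legs of the cycle: 0.5433 × 29.35 × 0.253 × 0.1031 = 0.4159364655765
For no arbitrage the full-cycle product must be 1, so the missing rate is 1 / 0.4159364655765 ≈ 2.404213.

2.4042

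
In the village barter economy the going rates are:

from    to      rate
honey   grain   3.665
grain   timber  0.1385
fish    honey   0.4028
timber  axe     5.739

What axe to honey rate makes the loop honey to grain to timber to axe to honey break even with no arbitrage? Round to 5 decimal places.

0.34327

Known legs of the cycle: 3.665 × 0.1385 × 5.739 = 2.9131307475
For no arbitrage the full-cycle product must be 1, so the missing rate is 1 / 2.9131307475 ≈ 0.3432733.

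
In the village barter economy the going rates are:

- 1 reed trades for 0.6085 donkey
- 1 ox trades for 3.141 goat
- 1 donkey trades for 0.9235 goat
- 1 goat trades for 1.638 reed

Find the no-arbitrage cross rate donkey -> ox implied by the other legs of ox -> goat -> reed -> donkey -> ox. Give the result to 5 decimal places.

Known legs of the cycle: 3.141 × 1.638 × 0.6085 = 3.130706943
For no arbitrage the full-cycle product must be 1, so the missing rate is 1 / 3.130706943 ≈ 0.3194167.

0.31942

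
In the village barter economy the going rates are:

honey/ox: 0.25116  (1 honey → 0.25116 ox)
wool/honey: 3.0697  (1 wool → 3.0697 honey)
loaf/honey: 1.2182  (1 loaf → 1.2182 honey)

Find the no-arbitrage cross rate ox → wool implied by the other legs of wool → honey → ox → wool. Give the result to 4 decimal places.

Known legs of the cycle: 3.0697 × 0.25116 = 0.770985852
For no arbitrage the full-cycle product must be 1, so the missing rate is 1 / 0.770985852 ≈ 1.297041.

1.2970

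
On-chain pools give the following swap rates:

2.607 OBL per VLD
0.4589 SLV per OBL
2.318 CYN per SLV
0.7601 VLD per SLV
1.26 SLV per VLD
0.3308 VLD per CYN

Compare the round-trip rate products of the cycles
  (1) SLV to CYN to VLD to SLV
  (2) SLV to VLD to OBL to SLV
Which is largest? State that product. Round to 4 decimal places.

0.9662

(1) 2.318 × 0.3308 × 1.26 = 0.96616
(2) 0.7601 × 2.607 × 0.4589 = 0.90935
Highest is cycle (1) at 0.9662 (≤1, no arbitrage).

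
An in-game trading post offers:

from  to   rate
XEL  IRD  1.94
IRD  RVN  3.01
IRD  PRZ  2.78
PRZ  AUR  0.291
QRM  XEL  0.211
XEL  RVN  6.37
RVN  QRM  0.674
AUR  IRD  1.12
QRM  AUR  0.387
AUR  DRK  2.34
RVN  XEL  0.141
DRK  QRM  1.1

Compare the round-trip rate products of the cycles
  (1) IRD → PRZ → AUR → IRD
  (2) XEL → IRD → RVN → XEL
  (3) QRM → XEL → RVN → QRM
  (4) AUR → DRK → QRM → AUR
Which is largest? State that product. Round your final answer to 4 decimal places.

0.9961

(1) 2.78 × 0.291 × 1.12 = 0.90606
(2) 1.94 × 3.01 × 0.141 = 0.82336
(3) 0.211 × 6.37 × 0.674 = 0.90590
(4) 2.34 × 1.1 × 0.387 = 0.99614
Highest is cycle (4) at 0.9961 (≤1, no arbitrage).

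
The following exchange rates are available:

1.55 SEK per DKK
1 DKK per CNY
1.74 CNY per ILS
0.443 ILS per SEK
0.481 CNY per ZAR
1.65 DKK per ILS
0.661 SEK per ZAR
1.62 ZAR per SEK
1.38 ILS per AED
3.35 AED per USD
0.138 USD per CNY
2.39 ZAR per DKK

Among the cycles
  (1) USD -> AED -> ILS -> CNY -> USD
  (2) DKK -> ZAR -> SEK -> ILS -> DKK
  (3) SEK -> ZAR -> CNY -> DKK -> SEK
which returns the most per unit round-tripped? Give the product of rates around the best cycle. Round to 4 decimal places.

1.2078

(1) 3.35 × 1.38 × 1.74 × 0.138 = 1.11007
(2) 2.39 × 0.661 × 0.443 × 1.65 = 1.15475
(3) 1.62 × 0.481 × 1 × 1.55 = 1.20779
Highest is cycle (3) at 1.2078 (>1, arbitrage).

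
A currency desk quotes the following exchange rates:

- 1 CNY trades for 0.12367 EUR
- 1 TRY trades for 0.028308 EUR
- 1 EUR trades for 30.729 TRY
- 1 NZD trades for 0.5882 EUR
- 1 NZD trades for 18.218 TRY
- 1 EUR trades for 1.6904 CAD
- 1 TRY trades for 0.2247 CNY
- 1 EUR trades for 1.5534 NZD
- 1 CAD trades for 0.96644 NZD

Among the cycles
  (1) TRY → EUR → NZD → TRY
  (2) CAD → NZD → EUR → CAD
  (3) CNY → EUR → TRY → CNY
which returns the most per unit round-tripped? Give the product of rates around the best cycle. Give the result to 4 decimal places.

0.9609

(1) 0.028308 × 1.5534 × 18.218 = 0.80111
(2) 0.96644 × 0.5882 × 1.6904 = 0.96092
(3) 0.12367 × 30.729 × 0.2247 = 0.85392
Highest is cycle (2) at 0.9609 (≤1, no arbitrage).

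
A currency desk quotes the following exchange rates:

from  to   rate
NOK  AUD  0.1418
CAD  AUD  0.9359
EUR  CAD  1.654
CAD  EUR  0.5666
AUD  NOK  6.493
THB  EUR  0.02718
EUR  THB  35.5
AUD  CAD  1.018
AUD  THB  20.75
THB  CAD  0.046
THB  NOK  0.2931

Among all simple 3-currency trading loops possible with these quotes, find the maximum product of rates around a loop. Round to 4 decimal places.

0.9253

THB→CAD→EUR→THB: 0.046 × 0.5666 × 35.5 = 0.92526
THB→CAD→AUD→THB: 0.046 × 0.9359 × 20.75 = 0.89332
THB→NOK→AUD→THB: 0.2931 × 0.1418 × 20.75 = 0.86240
Maximum is THB→CAD→EUR→THB at 0.9253; no arbitrage — every cycle loses value.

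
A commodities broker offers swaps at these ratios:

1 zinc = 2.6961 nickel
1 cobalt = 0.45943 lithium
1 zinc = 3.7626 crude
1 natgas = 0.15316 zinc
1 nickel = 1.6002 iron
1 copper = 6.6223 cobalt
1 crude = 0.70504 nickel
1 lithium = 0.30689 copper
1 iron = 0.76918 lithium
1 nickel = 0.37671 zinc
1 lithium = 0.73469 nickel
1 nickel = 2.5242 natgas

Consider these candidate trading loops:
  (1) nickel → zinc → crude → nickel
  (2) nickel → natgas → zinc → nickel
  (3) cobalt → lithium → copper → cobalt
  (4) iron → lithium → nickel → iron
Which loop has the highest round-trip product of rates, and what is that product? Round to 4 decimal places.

1.0423

(1) 0.37671 × 3.7626 × 0.70504 = 0.99933
(2) 2.5242 × 0.15316 × 2.6961 = 1.04233
(3) 0.45943 × 0.30689 × 6.6223 = 0.93371
(4) 0.76918 × 0.73469 × 1.6002 = 0.90429
Highest is cycle (2) at 1.0423 (>1, arbitrage).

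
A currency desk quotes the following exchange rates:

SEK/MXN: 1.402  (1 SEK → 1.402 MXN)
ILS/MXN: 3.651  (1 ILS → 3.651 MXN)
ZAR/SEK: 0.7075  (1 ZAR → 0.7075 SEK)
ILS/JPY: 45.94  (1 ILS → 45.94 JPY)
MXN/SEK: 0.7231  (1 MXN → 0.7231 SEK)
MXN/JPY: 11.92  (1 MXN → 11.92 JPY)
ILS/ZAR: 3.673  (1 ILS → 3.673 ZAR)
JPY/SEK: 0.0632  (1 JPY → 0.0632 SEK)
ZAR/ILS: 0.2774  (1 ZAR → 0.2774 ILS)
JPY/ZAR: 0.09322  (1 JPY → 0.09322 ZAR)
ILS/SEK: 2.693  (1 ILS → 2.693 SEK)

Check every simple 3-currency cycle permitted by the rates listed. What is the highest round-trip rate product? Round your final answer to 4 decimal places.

1.1880

ZAR→ILS→JPY→ZAR: 0.2774 × 45.94 × 0.09322 = 1.18797
MXN→JPY→SEK→MXN: 11.92 × 0.0632 × 1.402 = 1.05619
Maximum is ZAR→ILS→JPY→ZAR at 1.1880; arbitrage exists.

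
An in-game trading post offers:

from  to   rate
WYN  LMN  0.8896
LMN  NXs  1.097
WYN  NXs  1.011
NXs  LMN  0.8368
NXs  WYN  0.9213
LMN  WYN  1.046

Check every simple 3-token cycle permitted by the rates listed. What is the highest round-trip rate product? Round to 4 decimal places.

NXs→WYN→LMN→NXs: 0.9213 × 0.8896 × 1.097 = 0.89909
NXs→LMN→WYN→NXs: 0.8368 × 1.046 × 1.011 = 0.88492
Maximum is NXs→WYN→LMN→NXs at 0.8991; no arbitrage — every cycle loses value.

0.8991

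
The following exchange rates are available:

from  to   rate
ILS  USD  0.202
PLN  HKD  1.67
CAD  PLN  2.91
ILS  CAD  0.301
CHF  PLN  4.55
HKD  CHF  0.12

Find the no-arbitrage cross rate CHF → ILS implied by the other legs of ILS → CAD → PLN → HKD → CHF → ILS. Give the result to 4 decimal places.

5.6970

Known legs of the cycle: 0.301 × 2.91 × 1.67 × 0.12 = 0.175532364
For no arbitrage the full-cycle product must be 1, so the missing rate is 1 / 0.175532364 ≈ 5.696955.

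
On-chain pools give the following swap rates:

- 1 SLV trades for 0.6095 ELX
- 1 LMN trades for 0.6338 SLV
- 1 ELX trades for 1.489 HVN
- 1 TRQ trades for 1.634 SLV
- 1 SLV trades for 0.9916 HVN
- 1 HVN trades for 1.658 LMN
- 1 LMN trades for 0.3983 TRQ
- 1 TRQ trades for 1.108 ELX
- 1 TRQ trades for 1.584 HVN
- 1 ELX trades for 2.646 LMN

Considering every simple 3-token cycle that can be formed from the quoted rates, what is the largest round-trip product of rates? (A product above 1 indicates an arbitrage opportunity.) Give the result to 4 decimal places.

1.1677

TRQ→ELX→LMN→TRQ: 1.108 × 2.646 × 0.3983 = 1.16772
TRQ→HVN→LMN→TRQ: 1.584 × 1.658 × 0.3983 = 1.04604
HVN→LMN→SLV→HVN: 1.658 × 0.6338 × 0.9916 = 1.04201
ELX→LMN→SLV→ELX: 2.646 × 0.6338 × 0.6095 = 1.02215
Maximum is TRQ→ELX→LMN→TRQ at 1.1677; arbitrage exists.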